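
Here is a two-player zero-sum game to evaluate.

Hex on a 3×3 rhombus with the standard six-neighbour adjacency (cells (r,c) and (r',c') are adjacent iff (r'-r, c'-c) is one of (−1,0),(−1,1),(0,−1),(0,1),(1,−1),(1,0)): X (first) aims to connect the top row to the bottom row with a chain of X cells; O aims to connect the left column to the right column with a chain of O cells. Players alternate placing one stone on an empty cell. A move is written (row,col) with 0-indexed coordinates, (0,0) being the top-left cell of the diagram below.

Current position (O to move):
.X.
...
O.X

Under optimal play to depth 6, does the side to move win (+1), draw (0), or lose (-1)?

value(.X./.../O.X, O) = +1

[.X./.../O.X] O move#1: (0,0):-1/OX./.../O.X, (0,2):-1/.XO/.../O.X, (1,0):-1/.X./O../O.X, (1,1):+1/.X./.O./O.X*, (1,2):+1/.X./..O/O.X, (2,1):-1/.X./.../OOX
[.X./.O./O.X] X move#2: (0,0):-1/XX./.O./O.X*, (0,2):-1/.XX/.O./O.X, (1,0):-1/.X./XO./O.X, (1,2):-1/.X./.OX/O.X, (2,1):-1/.X./.O./OXX
[XX./.O./O.X] O move#3: (0,2):+1/XXO/.O./O.X*, (1,0):+1/XX./OO./O.X, (1,2):+1/XX./.OO/O.X, (2,1):+1/XX./.O./OOX
[XXO/.O./O.X] end (terminal -1, X#4); searched .X./.../O.X to 6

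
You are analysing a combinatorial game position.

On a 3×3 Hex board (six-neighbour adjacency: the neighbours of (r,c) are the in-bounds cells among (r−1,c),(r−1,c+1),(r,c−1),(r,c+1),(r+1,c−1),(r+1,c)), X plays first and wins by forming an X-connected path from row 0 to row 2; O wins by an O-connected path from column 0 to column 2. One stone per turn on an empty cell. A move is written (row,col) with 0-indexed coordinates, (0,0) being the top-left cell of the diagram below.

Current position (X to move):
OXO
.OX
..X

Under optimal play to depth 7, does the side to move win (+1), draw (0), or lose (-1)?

value(OXO/.OX/..X, X) = -1

[OXO/.OX/..X] X move#1: (1,0):-1/OXO/XOX/..X*, (2,0):-1/OXO/.OX/X.X, (2,1):-1/OXO/.OX/.XX
[OXO/XOX/..X] O move#2: (2,0):+1/OXO/XOX/O.X*, (2,1):-1/OXO/XOX/.OX
[OXO/XOX/O.X] end (terminal -1, X#3); searched OXO/.OX/..X to 7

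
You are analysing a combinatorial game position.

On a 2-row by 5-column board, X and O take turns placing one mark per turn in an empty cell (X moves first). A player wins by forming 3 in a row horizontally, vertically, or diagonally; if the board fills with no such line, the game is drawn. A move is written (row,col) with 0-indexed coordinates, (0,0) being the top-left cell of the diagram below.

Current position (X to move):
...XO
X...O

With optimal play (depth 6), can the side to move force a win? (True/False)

X winning at [...XO/X...O]: False

[...XO/X...O] X move#1: (0,0):+0/X..XO/X...O*, (0,1):+0/.X.XO/X...O, (0,2):+0/..XXO/X...O, (1,1):+0/...XO/XX..O, (1,2):+0/...XO/X.X.O, (1,3):+0/...XO/X..XO
[X..XO/X...O] O move#2: (0,1):+0/XO.XO/X...O*, (0,2):+0/X.OXO/X...O, (1,1):+0/X..XO/XO..O, (1,2):+0/X..XO/X.O.O, (1,3):+0/X..XO/X..OO
[XO.XO/X...O] X move#3: (0,2):+0/XOXXO/X...O*, (1,1):+0/XO.XO/XX..O, (1,2):+0/XO.XO/X.X.O, (1,3):+0/XO.XO/X..XO
[XOXXO/X...O] O move#4: (1,1):+0/XOXXO/XO..O*, (1,2):+0/XOXXO/X.O.O, (1,3):+0/XOXXO/X..OO
[XOXXO/XO..O] X move#5: (1,2):+0/XOXXO/XOX.O*, (1,3):+0/XOXXO/XO.XO
[XOXXO/XOX.O] O move#6: (1,3):+0/XOXXO/XOXOO*
[XOXXO/XOXOO] end (terminal +0, X#7); searched ...XO/X...O to 6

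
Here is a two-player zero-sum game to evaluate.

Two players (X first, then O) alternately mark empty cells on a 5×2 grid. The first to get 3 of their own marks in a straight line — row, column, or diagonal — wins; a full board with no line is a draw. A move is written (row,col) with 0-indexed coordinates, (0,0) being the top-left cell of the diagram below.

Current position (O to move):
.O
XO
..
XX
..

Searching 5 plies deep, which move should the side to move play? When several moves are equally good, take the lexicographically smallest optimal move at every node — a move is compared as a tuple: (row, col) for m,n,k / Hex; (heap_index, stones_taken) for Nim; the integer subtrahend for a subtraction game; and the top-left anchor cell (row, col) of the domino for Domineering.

ply 1, O at .O/XO/../XX/.. | (0,0)=-1→OO/XO/../XX/..; (2,0)=+0→.O/XO/O./XX/..; (2,1)=+1→.O/XO/.O/XX/..*; (4,0)=-1→.O/XO/../XX/O.; (4,1)=-1→.O/XO/../XX/.O
ply 2: .O/XO/.O/XX/.. is terminal -1 (X); from .O/XO/../XX/.. depth 5

O's best at [.O/XO/../XX/..]: (2,1)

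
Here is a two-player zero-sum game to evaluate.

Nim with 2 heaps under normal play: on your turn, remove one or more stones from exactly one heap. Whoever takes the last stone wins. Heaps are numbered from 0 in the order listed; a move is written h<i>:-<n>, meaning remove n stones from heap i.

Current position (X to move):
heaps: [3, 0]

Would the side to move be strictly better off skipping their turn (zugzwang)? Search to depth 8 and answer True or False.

p1 X@[(3,0)]: h0:-1[(2,0)]-1 h0:-2[(1,0)]-1 h0:-3[(0,0)]+1*
p2 O@[(0,0)] terminal -1; root [(3,0)] d8
if X skipped the turn, O would face:
~ p1 O@[(3,0)]: h0:-1[(2,0)]-1 h0:-2[(1,0)]-1 h0:-3[(0,0)]+1*
~ p2 X@[(0,0)] terminal -1; root [(3,0)] d8
compare (X): move=+1 vs pass=-1

zugzwang((3,0), X) = False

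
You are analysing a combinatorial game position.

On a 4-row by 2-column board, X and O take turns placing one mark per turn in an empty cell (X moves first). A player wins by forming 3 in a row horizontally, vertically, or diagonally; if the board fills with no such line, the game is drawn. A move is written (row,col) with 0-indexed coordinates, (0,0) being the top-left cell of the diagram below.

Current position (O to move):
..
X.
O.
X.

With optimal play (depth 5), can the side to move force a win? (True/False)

O winning at [../X./O./X.]: False

ply 1, O at ../X./O./X. | (0,0)=+0→O./X./O./X.*; (0,1)=+0→.O/X./O./X.; (1,1)=+0→../XO/O./X.; (2,1)=+0→../X./OO/X.; (3,1)=+0→../X./O./XO
ply 2, X at O./X./O./X. | (0,1)=+0→OX/X./O./X.*; (1,1)=+0→O./XX/O./X.; (2,1)=+0→O./X./OX/X.; (3,1)=+0→O./X./O./XX
ply 3, O at OX/X./O./X. | (1,1)=+0→OX/XO/O./X.*; (2,1)=+0→OX/X./OO/X.; (3,1)=+0→OX/X./O./XO
ply 4, X at OX/XO/O./X. | (2,1)=+0→OX/XO/OX/X.*; (3,1)=+0→OX/XO/O./XX
ply 5, O at OX/XO/OX/X. | (3,1)=+0→OX/XO/OX/XO*
ply 6: OX/XO/OX/XO is terminal +0 (X); from ../X./O./X. depth 5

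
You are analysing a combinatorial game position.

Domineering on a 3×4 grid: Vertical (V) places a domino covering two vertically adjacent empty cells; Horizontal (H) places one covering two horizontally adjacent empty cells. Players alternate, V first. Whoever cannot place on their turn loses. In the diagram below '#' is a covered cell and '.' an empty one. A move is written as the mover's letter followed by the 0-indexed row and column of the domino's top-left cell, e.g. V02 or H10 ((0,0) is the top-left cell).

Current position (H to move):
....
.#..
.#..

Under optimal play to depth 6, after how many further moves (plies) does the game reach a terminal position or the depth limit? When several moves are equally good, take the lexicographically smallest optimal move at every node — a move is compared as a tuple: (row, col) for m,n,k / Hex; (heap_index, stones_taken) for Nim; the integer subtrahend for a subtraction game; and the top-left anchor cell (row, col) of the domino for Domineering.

[..../.#../.#..] H move#1: H00:-1/##../.#../.#.., H01:-1/.##./.#../.#.., H02:-1/..##/.#../.#.., H12:+1/..../.###/.#..*, H22:-1/..../.#../.###
[..../.###/.#..] V move#2: V00:-1/#.../####/.#..*, V10:-1/..../####/##..
[#.../####/.#..] H move#3: H01:+1/###./####/.#..*, H02:+1/#.##/####/.#.., H22:+1/#.../####/.###
[###./####/.#..] end (terminal -1, V#4); searched ..../.#../.#.. to 6

PV length from [..../.#../.#..]: 3 plies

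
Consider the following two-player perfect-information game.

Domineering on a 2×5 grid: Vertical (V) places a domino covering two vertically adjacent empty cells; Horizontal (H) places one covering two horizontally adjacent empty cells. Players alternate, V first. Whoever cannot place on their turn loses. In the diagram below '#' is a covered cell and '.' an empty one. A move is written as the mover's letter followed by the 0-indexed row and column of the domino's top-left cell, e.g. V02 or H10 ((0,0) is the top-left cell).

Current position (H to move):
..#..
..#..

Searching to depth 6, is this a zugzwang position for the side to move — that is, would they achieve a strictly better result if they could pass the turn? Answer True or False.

ply 1, H at ..#../..#.. | H00=-1→###../..#..*; H03=-1→..###/..#..; H10=-1→..#../###..; H13=-1→..#../..###
ply 2, V at ###../..#.. | V03=+1→####./..##.*; V04=+1→###.#/..#.#
ply 3, H at ####./..##. | H10=-1→####./####.*
ply 4, V at ####./####. | V04=+1→#####/#####*
ply 5: #####/##### is terminal -1 (H); from ..#../..#.. depth 6
if H skipped the turn, V would face:
~ ply 1, V at ..#../..#.. | V00=-1→#.#../#.#..*; V01=-1→.##../.##..; V03=-1→..##./..##.; V04=-1→..#.#/..#.#
~ ply 2, H at #.#../#.#.. | H03=+1→#.###/#.#..*; H13=+1→#.#../#.###
~ ply 3, V at #.###/#.#.. | V01=-1→#####/###..*
~ ply 4, H at #####/###.. | H13=+1→#####/#####*
~ ply 5: #####/##### is terminal -1 (V); from ..#../..#.. depth 6
compare (H): move=-1 vs pass=+1

zugzwang(..#../..#.., H) = True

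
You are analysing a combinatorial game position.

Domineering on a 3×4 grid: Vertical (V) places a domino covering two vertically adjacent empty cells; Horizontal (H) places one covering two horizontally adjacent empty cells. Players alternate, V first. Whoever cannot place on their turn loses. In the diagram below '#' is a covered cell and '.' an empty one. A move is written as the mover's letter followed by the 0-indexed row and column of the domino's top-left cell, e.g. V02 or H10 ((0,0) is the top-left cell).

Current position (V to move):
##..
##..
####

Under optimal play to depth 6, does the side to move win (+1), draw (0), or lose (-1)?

value(##../##../####, V) = +1

ply 1, V at ##../##../#### | V02=+1→###./###./####*; V03=+1→##.#/##.#/####
ply 2: ###./###./#### is terminal -1 (H); from ##../##../#### depth 6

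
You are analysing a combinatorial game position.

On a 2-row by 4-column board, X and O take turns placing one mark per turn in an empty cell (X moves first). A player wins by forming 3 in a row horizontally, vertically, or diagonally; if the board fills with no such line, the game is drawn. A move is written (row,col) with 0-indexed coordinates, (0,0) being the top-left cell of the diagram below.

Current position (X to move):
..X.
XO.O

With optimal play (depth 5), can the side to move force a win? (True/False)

X winning at [..X./XO.O]: False

p1 X@[..X./XO.O]: (0,0)[X.X./XO.O]-1 (0,1)[.XX./XO.O]-1 (0,3)[..XX/XO.O]-1 (1,2)[..X./XOXO]+0*
p2 O@[..X./XOXO]: (0,0)[O.X./XOXO]+0* (0,1)[.OX./XOXO]+0 (0,3)[..XO/XOXO]+0
p3 X@[O.X./XOXO]: (0,1)[OXX./XOXO]+0* (0,3)[O.XX/XOXO]+0
p4 O@[OXX./XOXO]: (0,3)[OXXO/XOXO]+0*
p5 X@[OXXO/XOXO] terminal +0; root [..X./XO.O] d5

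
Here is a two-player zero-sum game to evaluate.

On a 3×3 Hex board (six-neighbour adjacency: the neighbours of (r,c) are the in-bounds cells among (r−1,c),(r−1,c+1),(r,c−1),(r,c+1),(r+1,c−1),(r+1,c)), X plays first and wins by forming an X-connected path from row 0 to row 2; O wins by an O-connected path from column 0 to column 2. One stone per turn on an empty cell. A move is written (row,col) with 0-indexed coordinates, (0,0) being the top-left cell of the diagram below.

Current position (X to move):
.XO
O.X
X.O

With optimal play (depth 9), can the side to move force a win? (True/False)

X winning at [.XO/O.X/X.O]: True

ply 1, X at .XO/O.X/X.O | (0,0)=-1→XXO/O.X/X.O; (1,1)=+1→.XO/OXX/X.O*; (2,1)=-1→.XO/O.X/XXO
ply 2: .XO/OXX/X.O is terminal -1 (O); from .XO/O.X/X.O depth 9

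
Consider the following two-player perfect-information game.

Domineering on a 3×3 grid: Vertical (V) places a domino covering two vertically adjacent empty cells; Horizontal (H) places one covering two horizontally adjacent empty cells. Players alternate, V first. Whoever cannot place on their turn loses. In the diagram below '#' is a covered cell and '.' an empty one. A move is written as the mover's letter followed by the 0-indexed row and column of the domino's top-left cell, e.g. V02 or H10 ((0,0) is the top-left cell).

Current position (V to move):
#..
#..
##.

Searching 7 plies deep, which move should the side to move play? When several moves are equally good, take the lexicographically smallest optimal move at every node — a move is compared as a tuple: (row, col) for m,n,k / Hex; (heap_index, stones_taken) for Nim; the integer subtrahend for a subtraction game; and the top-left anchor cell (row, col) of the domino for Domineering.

[#../#../##.] V move#1: V01:+1/##./##./##.*, V02:+1/#.#/#.#/##., V12:-1/#../#.#/###
[##./##./##.] end (terminal -1, H#2); searched #../#../##. to 7

V's best at [#../#../##.]: V01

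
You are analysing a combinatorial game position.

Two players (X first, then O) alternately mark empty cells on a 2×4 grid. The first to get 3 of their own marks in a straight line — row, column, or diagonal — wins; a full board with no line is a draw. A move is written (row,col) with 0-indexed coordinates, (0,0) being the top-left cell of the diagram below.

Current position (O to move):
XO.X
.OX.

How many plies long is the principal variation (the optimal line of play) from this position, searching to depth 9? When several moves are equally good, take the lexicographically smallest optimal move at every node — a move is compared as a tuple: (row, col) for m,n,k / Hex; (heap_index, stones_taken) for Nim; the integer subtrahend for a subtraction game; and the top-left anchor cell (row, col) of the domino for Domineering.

PV length from [XO.X/.OX.]: 3 plies

[XO.X/.OX.] O move#1: (0,2):+0/XOOX/.OX.*, (1,0):+0/XO.X/OOX., (1,3):+0/XO.X/.OXO
[XOOX/.OX.] X move#2: (1,0):+0/XOOX/XOX.*, (1,3):+0/XOOX/.OXX
[XOOX/XOX.] O move#3: (1,3):+0/XOOX/XOXO*
[XOOX/XOXO] end (terminal +0, X#4); searched XO.X/.OX. to 9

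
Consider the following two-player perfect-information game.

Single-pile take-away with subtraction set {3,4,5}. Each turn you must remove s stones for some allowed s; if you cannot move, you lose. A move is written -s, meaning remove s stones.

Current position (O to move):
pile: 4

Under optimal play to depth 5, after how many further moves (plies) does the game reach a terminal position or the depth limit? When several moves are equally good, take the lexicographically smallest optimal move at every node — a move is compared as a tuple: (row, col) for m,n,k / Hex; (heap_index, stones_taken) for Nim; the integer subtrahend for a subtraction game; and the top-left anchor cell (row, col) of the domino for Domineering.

ply 1, O at 4 | -3=+1→1*; -4=+1→0
ply 2: 1 is terminal -1 (X); from 4 depth 5

PV length from [4]: 1 ply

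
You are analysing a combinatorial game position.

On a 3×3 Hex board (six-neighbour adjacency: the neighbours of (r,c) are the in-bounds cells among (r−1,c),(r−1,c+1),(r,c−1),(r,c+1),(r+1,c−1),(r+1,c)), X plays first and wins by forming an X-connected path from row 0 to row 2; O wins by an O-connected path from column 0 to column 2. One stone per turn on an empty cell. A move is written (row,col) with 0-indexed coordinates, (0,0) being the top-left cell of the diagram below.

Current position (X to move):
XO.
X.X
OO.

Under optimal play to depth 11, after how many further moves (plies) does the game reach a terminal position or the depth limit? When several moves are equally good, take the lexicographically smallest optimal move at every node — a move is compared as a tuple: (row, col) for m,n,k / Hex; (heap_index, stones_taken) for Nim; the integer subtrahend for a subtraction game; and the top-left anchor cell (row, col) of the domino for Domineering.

PV length from [XO./X.X/OO.]: 3 plies

[XO./X.X/OO.] X move#1: (0,2):-1/XOX/X.X/OO., (1,1):-1/XO./XXX/OO., (2,2):+1/XO./X.X/OOX*
[XO./X.X/OOX] O move#2: (0,2):-1/XOO/X.X/OOX*, (1,1):-1/XO./XOX/OOX
[XOO/X.X/OOX] X move#3: (1,1):+1/XOO/XXX/OOX*
[XOO/XXX/OOX] end (terminal -1, O#4); searched XO./X.X/OO. to 11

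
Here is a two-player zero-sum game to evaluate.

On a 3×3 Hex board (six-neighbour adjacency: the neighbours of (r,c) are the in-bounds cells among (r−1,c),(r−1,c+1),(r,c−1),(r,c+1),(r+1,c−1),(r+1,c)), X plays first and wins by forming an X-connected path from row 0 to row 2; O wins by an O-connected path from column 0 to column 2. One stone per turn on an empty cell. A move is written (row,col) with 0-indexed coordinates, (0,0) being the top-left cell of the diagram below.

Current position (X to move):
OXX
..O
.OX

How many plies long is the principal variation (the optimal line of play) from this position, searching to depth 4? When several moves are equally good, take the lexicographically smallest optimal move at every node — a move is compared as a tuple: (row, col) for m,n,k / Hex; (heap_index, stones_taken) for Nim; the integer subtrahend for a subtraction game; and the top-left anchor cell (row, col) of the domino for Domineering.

PV length from [OXX/..O/.OX]: 3 plies

p1 X@[OXX/..O/.OX]: (1,0)[OXX/X.O/.OX]-1 (1,1)[OXX/.XO/.OX]-1 (2,0)[OXX/..O/XOX]+1*
p2 O@[OXX/..O/XOX]: (1,0)[OXX/O.O/XOX]-1* (1,1)[OXX/.OO/XOX]-1
p3 X@[OXX/O.O/XOX]: (1,1)[OXX/OXO/XOX]+1*
p4 O@[OXX/OXO/XOX] terminal -1; root [OXX/..O/.OX] d4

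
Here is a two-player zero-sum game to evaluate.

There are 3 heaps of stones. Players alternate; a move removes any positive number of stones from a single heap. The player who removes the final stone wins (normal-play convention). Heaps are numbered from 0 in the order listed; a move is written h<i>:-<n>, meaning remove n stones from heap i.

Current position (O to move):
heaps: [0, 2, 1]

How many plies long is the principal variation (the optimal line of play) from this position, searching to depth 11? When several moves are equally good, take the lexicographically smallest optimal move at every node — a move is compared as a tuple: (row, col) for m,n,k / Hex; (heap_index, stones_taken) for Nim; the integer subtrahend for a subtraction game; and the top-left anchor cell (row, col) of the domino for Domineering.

PV length from [(0,2,1)]: 3 plies

[(0,2,1)] O move#1: h1:-1:+1/(0,1,1)*, h1:-2:-1/(0,0,1), h2:-1:-1/(0,2,0)
[(0,1,1)] X move#2: h1:-1:-1/(0,0,1)*, h2:-1:-1/(0,1,0)
[(0,0,1)] O move#3: h2:-1:+1/(0,0,0)*
[(0,0,0)] end (terminal -1, X#4); searched (0,2,1) to 11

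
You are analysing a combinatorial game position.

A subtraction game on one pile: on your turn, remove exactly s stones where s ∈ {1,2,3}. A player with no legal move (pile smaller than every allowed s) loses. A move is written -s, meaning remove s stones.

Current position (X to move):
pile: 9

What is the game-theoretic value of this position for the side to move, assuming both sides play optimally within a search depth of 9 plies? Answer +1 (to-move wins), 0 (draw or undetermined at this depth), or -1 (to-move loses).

ply 1, X at 9 | -1=+1→8*; -2=-1→7; -3=-1→6
ply 2, O at 8 | -1=-1→7*; -2=-1→6; -3=-1→5
ply 3, X at 7 | -1=-1→6; -2=-1→5; -3=+1→4*
ply 4, O at 4 | -1=-1→3*; -2=-1→2; -3=-1→1
ply 5, X at 3 | -1=-1→2; -2=-1→1; -3=+1→0*
ply 6: 0 is terminal -1 (O); from 9 depth 9

value(9, X) = +1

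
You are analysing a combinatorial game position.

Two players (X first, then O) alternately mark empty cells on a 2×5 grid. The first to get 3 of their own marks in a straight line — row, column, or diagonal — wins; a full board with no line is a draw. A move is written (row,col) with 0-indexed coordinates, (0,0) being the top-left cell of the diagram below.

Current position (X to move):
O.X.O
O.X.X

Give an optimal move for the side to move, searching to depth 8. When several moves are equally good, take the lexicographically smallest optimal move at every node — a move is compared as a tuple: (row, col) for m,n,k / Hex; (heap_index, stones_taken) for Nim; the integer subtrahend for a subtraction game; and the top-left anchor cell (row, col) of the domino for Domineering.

p1 X@[O.X.O/O.X.X]: (0,1)[OXX.O/O.X.X]+1* (0,3)[O.XXO/O.X.X]+1 (1,1)[O.X.O/OXX.X]+0 (1,3)[O.X.O/O.XXX]+1
p2 O@[OXX.O/O.X.X]: (0,3)[OXXOO/O.X.X]-1* (1,1)[OXX.O/OOX.X]-1 (1,3)[OXX.O/O.XOX]-1
p3 X@[OXXOO/O.X.X]: (1,1)[OXXOO/OXX.X]+0 (1,3)[OXXOO/O.XXX]+1*
p4 O@[OXXOO/O.XXX] terminal -1; root [O.X.O/O.X.X] d8

X's best at [O.X.O/O.X.X]: (0,1)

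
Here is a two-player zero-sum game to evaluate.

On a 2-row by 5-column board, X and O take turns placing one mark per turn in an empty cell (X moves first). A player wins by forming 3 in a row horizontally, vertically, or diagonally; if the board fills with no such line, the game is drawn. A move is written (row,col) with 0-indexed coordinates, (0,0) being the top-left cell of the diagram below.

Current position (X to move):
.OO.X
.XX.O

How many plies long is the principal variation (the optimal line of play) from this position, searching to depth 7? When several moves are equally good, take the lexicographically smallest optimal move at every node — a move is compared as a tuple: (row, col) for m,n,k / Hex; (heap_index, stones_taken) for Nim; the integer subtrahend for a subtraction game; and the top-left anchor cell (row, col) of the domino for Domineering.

ply 1, X at .OO.X/.XX.O | (0,0)=-1→XOO.X/.XX.O; (0,3)=-1→.OOXX/.XX.O; (1,0)=+1→.OO.X/XXX.O*; (1,3)=+1→.OO.X/.XXXO
ply 2: .OO.X/XXX.O is terminal -1 (O); from .OO.X/.XX.O depth 7

PV length from [.OO.X/.XX.O]: 1 ply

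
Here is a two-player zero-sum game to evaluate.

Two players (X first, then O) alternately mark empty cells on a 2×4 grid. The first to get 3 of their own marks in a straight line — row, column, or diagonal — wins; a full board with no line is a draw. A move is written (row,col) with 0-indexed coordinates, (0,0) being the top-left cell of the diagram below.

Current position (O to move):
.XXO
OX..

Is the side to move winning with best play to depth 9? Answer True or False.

ply 1, O at .XXO/OX.. | (0,0)=+0→OXXO/OX..*; (1,2)=-1→.XXO/OXO.; (1,3)=-1→.XXO/OX.O
ply 2, X at OXXO/OX.. | (1,2)=+0→OXXO/OXX.*; (1,3)=+0→OXXO/OX.X
ply 3, O at OXXO/OXX. | (1,3)=+0→OXXO/OXXO*
ply 4: OXXO/OXXO is terminal +0 (X); from .XXO/OX.. depth 9

O winning at [.XXO/OX..]: False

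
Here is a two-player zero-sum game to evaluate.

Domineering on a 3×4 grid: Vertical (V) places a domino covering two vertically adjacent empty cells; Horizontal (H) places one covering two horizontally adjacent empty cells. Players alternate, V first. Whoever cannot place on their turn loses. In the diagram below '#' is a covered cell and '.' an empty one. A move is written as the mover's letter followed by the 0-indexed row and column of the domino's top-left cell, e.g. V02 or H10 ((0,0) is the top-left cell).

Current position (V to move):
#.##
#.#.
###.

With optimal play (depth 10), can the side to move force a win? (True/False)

ply 1, V at #.##/#.#./###. | V01=+1→####/###./###.*; V13=+1→#.##/#.##/####
ply 2: ####/###./###. is terminal -1 (H); from #.##/#.#./###. depth 10

V winning at [#.##/#.#./###.]: True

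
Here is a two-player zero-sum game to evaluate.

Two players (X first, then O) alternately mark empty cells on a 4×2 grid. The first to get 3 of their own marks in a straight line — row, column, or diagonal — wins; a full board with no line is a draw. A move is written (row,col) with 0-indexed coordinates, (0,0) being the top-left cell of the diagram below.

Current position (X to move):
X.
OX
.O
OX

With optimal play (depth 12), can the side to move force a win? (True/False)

[X./OX/.O/OX] X move#1: (0,1):-1/XX/OX/.O/OX, (2,0):+0/X./OX/XO/OX*
[X./OX/XO/OX] O move#2: (0,1):+0/XO/OX/XO/OX*
[XO/OX/XO/OX] end (terminal +0, X#3); searched X./OX/.O/OX to 12

X winning at [X./OX/.O/OX]: False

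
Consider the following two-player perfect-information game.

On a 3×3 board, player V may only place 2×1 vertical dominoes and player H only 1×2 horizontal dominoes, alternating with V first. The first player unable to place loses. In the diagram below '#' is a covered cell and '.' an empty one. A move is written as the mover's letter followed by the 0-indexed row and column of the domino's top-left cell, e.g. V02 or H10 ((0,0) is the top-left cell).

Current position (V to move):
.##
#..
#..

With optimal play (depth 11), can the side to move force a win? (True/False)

p1 V@[.##/#../#..]: V11[.##/##./##.]+1* V12[.##/#.#/#.#]+1
p2 H@[.##/##./##.] terminal -1; root [.##/#../#..] d11

V winning at [.##/#../#..]: True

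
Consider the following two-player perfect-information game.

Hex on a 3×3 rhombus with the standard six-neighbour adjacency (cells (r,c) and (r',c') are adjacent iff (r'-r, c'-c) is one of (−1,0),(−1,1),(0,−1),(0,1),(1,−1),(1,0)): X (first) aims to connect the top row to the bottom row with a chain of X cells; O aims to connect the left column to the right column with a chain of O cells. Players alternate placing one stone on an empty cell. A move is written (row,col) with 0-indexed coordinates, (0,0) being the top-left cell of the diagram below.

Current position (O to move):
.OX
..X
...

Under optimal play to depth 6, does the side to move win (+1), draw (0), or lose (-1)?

ply 1, O at .OX/..X/... | (0,0)=-1→OOX/..X/...*; (1,0)=-1→.OX/O.X/...; (1,1)=-1→.OX/.OX/...; (2,0)=-1→.OX/..X/O..; (2,1)=-1→.OX/..X/.O.; (2,2)=-1→.OX/..X/..O
ply 2, X at OOX/..X/... | (1,0)=+1→OOX/X.X/...*; (1,1)=+1→OOX/.XX/...; (2,0)=+1→OOX/..X/X..; (2,1)=+1→OOX/..X/.X.; (2,2)=+1→OOX/..X/..X
ply 3, O at OOX/X.X/... | (1,1)=-1→OOX/XOX/...*; (2,0)=-1→OOX/X.X/O..; (2,1)=-1→OOX/X.X/.O.; (2,2)=-1→OOX/X.X/..O
ply 4, X at OOX/XOX/... | (2,0)=+1→OOX/XOX/X..*; (2,1)=+1→OOX/XOX/.X.; (2,2)=+1→OOX/XOX/..X
ply 5, O at OOX/XOX/X.. | (2,1)=-1→OOX/XOX/XO.*; (2,2)=-1→OOX/XOX/X.O
ply 6, X at OOX/XOX/XO. | (2,2)=+1→OOX/XOX/XOX*
ply 7: OOX/XOX/XOX is terminal -1 (O); from .OX/..X/... depth 6

value(.OX/..X/..., O) = -1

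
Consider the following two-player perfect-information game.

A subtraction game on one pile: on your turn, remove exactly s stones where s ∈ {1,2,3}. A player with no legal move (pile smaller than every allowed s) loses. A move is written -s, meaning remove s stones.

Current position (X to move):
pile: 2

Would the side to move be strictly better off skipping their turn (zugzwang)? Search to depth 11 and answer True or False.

[2] X move#1: -1:-1/1, -2:+1/0*
[0] end (terminal -1, O#2); searched 2 to 11
pass branch (O moves first from the same position):
  | [2] O move#1: -1:-1/1, -2:+1/0*
  | [0] end (terminal -1, X#2); searched 2 to 11
X moving scores +1; X passing scores -1

zugzwang(2, X) = False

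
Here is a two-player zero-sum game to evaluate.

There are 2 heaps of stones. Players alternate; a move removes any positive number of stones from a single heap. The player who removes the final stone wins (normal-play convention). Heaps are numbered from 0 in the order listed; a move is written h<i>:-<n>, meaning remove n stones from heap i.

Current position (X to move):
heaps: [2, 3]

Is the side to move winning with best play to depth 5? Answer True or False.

X winning at [(2,3)]: True

p1 X@[(2,3)]: h0:-1[(1,3)]-1 h0:-2[(0,3)]-1 h1:-1[(2,2)]+1* h1:-2[(2,1)]-1 h1:-3[(2,0)]-1
p2 O@[(2,2)]: h0:-1[(1,2)]-1* h0:-2[(0,2)]-1 h1:-1[(2,1)]-1 h1:-2[(2,0)]-1
p3 X@[(1,2)]: h0:-1[(0,2)]-1 h1:-1[(1,1)]+1* h1:-2[(1,0)]-1
p4 O@[(1,1)]: h0:-1[(0,1)]-1* h1:-1[(1,0)]-1
p5 X@[(0,1)]: h1:-1[(0,0)]+1*
p6 O@[(0,0)] terminal -1; root [(2,3)] d5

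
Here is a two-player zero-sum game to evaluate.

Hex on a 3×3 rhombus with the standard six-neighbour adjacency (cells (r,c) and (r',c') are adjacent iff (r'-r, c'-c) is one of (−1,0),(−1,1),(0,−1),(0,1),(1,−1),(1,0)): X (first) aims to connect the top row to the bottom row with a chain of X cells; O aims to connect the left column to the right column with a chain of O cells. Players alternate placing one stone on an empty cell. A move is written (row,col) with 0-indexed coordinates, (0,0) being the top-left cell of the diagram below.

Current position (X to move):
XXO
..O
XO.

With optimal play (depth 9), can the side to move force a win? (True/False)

ply 1, X at XXO/..O/XO. | (1,0)=+1→XXO/X.O/XO.*; (1,1)=+1→XXO/.XO/XO.; (2,2)=+1→XXO/..O/XOX
ply 2: XXO/X.O/XO. is terminal -1 (O); from XXO/..O/XO. depth 9

X winning at [XXO/..O/XO.]: True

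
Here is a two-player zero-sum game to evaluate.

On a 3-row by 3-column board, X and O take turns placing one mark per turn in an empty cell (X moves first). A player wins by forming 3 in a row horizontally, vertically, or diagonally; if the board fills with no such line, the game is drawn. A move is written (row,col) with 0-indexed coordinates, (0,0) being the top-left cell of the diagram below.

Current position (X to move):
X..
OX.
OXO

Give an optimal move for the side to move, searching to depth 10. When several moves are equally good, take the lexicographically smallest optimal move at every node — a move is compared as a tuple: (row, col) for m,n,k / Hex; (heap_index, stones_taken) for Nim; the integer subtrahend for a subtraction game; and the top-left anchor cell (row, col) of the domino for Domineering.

X's best at [X../OX./OXO]: (0,1)

[X../OX./OXO] X move#1: (0,1):+1/XX./OX./OXO*, (0,2):+0/X.X/OX./OXO, (1,2):+0/X../OXX/OXO
[XX./OX./OXO] end (terminal -1, O#2); searched X../OX./OXO to 10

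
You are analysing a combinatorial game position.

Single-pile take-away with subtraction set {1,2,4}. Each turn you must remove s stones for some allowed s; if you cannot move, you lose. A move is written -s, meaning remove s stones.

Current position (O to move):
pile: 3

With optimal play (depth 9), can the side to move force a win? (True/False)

[3] O move#1: -1:-1/2*, -2:-1/1
[2] X move#2: -1:-1/1, -2:+1/0*
[0] end (terminal -1, O#3); searched 3 to 9

O winning at [3]: False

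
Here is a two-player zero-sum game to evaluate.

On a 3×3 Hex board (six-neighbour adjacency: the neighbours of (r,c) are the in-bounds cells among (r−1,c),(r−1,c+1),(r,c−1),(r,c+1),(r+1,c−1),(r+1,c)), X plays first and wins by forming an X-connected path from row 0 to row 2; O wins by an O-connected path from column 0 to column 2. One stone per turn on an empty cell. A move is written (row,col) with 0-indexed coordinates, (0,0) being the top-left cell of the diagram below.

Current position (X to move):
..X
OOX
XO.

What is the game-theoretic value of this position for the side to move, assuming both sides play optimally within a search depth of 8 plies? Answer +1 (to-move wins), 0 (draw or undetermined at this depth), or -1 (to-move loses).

ply 1, X at ..X/OOX/XO. | (0,0)=-1→X.X/OOX/XO.; (0,1)=-1→.XX/OOX/XO.; (2,2)=+1→..X/OOX/XOX*
ply 2: ..X/OOX/XOX is terminal -1 (O); from ..X/OOX/XO. depth 8

value(..X/OOX/XO., X) = +1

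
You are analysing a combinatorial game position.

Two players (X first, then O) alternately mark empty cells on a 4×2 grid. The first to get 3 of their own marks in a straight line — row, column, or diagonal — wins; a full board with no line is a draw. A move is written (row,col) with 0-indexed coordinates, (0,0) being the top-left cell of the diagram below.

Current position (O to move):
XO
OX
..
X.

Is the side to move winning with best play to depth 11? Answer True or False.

O winning at [XO/OX/../X.]: False

p1 O@[XO/OX/../X.]: (2,0)[XO/OX/O./X.]+0* (2,1)[XO/OX/.O/X.]+0 (3,1)[XO/OX/../XO]+0
p2 X@[XO/OX/O./X.]: (2,1)[XO/OX/OX/X.]+0* (3,1)[XO/OX/O./XX]+0
p3 O@[XO/OX/OX/X.]: (3,1)[XO/OX/OX/XO]+0*
p4 X@[XO/OX/OX/XO] terminal +0; root [XO/OX/../X.] d11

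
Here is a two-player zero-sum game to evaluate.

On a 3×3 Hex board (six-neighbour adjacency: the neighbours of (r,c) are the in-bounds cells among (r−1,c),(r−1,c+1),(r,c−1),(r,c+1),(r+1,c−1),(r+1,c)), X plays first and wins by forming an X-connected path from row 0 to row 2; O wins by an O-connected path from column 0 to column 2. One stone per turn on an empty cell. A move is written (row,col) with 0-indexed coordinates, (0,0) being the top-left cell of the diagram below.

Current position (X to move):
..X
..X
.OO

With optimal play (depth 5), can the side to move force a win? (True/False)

[..X/..X/.OO] X move#1: (0,0):-1/X.X/..X/.OO, (0,1):-1/.XX/..X/.OO, (1,0):-1/..X/X.X/.OO, (1,1):-1/..X/.XX/.OO, (2,0):+1/..X/..X/XOO*
[..X/..X/XOO] O move#2: (0,0):-1/O.X/..X/XOO*, (0,1):-1/.OX/..X/XOO, (1,0):-1/..X/O.X/XOO, (1,1):-1/..X/.OX/XOO
[O.X/..X/XOO] X move#3: (0,1):+1/OXX/..X/XOO*, (1,0):+1/O.X/X.X/XOO, (1,1):+1/O.X/.XX/XOO
[OXX/..X/XOO] O move#4: (1,0):-1/OXX/O.X/XOO*, (1,1):-1/OXX/.OX/XOO
[OXX/O.X/XOO] X move#5: (1,1):+1/OXX/OXX/XOO*
[OXX/OXX/XOO] end (terminal -1, O#6); searched ..X/..X/.OO to 5

X winning at [..X/..X/.OO]: True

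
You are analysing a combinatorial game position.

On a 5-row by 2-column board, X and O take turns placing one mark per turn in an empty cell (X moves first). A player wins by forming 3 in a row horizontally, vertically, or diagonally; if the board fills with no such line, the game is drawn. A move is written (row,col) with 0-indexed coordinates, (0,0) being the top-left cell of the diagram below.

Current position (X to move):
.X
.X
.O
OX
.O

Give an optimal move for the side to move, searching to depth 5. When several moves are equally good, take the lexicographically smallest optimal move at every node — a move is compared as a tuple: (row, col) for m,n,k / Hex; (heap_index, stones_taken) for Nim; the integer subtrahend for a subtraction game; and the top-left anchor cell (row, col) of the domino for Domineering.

p1 X@[.X/.X/.O/OX/.O]: (0,0)[XX/.X/.O/OX/.O]-1 (1,0)[.X/XX/.O/OX/.O]+0* (2,0)[.X/.X/XO/OX/.O]+0 (4,0)[.X/.X/.O/OX/XO]+0
p2 O@[.X/XX/.O/OX/.O]: (0,0)[OX/XX/.O/OX/.O]+0* (2,0)[.X/XX/OO/OX/.O]+0 (4,0)[.X/XX/.O/OX/OO]+0
p3 X@[OX/XX/.O/OX/.O]: (2,0)[OX/XX/XO/OX/.O]+0* (4,0)[OX/XX/.O/OX/XO]+0
p4 O@[OX/XX/XO/OX/.O]: (4,0)[OX/XX/XO/OX/OO]+0*
p5 X@[OX/XX/XO/OX/OO] terminal +0; root [.X/.X/.O/OX/.O] d5

X's best at [.X/.X/.O/OX/.O]: (1,0)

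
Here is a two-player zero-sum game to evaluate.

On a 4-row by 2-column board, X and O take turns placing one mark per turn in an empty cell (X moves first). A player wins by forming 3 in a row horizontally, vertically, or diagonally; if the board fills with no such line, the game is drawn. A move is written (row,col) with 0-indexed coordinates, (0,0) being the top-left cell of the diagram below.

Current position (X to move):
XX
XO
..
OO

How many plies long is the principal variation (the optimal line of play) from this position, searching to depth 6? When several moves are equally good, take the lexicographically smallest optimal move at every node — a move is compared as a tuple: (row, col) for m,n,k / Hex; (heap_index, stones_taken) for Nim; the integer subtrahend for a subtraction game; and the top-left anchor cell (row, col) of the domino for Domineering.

ply 1, X at XX/XO/../OO | (2,0)=+1→XX/XO/X./OO*; (2,1)=+0→XX/XO/.X/OO
ply 2: XX/XO/X./OO is terminal -1 (O); from XX/XO/../OO depth 6

PV length from [XX/XO/../OO]: 1 ply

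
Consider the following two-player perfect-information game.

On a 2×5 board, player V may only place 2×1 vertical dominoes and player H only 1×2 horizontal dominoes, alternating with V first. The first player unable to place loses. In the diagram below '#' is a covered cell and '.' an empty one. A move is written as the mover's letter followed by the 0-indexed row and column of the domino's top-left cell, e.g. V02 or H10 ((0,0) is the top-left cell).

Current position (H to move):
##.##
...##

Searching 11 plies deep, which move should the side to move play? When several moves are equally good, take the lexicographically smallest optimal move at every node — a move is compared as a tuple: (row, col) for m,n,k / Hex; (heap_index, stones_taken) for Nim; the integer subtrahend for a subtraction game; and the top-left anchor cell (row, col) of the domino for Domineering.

ply 1, H at ##.##/...## | H10=-1→##.##/##.##; H11=+1→##.##/.####*
ply 2: ##.##/.#### is terminal -1 (V); from ##.##/...## depth 11

H's best at [##.##/...##]: H11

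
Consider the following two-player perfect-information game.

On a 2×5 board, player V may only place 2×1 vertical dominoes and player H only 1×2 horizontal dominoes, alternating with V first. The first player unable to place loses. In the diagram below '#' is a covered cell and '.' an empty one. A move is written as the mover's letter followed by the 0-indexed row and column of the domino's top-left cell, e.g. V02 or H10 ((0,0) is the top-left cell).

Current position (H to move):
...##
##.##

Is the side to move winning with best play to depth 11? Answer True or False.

H winning at [...##/##.##]: True

ply 1, H at ...##/##.## | H00=-1→##.##/##.##; H01=+1→.####/##.##*
ply 2: .####/##.## is terminal -1 (V); from ...##/##.## depth 11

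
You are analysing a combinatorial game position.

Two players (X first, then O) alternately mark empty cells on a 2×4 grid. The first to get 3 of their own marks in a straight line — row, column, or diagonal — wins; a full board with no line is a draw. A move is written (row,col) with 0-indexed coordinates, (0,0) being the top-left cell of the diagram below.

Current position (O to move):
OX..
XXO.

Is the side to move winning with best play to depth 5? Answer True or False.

p1 O@[OX../XXO.]: (0,2)[OXO./XXO.]+0* (0,3)[OX.O/XXO.]+0 (1,3)[OX../XXOO]+0
p2 X@[OXO./XXO.]: (0,3)[OXOX/XXO.]+0* (1,3)[OXO./XXOX]+0
p3 O@[OXOX/XXO.]: (1,3)[OXOX/XXOO]+0*
p4 X@[OXOX/XXOO] terminal +0; root [OX../XXO.] d5

O winning at [OX../XXO.]: False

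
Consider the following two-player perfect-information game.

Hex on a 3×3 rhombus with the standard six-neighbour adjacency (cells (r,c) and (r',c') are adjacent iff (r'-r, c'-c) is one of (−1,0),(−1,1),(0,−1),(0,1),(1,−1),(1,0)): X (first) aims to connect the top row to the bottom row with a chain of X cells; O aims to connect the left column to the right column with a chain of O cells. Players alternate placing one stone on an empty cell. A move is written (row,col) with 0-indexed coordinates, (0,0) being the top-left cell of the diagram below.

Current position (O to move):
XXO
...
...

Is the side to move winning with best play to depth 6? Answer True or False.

p1 O@[XXO/.../...]: (1,0)[XXO/O../...]-1 (1,1)[XXO/.O./...]+1* (1,2)[XXO/..O/...]-1 (2,0)[XXO/.../O..]+1 (2,1)[XXO/.../.O.]-1 (2,2)[XXO/.../..O]-1
p2 X@[XXO/.O./...]: (1,0)[XXO/XO./...]-1* (1,2)[XXO/.OX/...]-1 (2,0)[XXO/.O./X..]-1 (2,1)[XXO/.O./.X.]-1 (2,2)[XXO/.O./..X]-1
p3 O@[XXO/XO./...]: (1,2)[XXO/XOO/...]-1 (2,0)[XXO/XO./O..]+1* (2,1)[XXO/XO./.O.]-1 (2,2)[XXO/XO./..O]-1
p4 X@[XXO/XO./O..] terminal -1; root [XXO/.../...] d6

O winning at [XXO/.../...]: True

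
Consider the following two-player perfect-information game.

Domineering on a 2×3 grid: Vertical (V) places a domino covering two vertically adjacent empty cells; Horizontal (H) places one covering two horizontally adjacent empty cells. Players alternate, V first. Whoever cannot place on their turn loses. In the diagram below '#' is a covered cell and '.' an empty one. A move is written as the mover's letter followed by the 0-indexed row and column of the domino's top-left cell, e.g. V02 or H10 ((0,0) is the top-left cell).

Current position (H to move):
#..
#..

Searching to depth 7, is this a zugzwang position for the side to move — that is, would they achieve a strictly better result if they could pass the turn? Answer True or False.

zugzwang(#../#.., H) = False

[#../#..] H move#1: H01:+1/###/#..*, H11:+1/#../###
[###/#..] end (terminal -1, V#2); searched #../#.. to 7
pass branch (V moves first from the same position):
  | [#../#..] V move#1: V01:+1/##./##.*, V02:+1/#.#/#.#
  | [##./##.] end (terminal -1, H#2); searched #../#.. to 7
H moving scores +1; H passing scores -1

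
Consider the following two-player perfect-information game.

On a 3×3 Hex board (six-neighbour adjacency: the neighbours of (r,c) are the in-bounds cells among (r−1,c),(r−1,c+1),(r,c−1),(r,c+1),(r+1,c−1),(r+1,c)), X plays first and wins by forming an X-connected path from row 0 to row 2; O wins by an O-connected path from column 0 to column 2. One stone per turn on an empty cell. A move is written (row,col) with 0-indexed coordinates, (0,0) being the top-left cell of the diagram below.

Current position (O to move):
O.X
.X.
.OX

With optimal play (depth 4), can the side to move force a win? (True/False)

O winning at [O.X/.X./.OX]: False

ply 1, O at O.X/.X./.OX | (0,1)=-1→OOX/.X./.OX*; (1,0)=-1→O.X/OX./.OX; (1,2)=-1→O.X/.XO/.OX; (2,0)=-1→O.X/.X./OOX
ply 2, X at OOX/.X./.OX | (1,0)=+1→OOX/XX./.OX*; (1,2)=+1→OOX/.XX/.OX; (2,0)=+1→OOX/.X./XOX
ply 3, O at OOX/XX./.OX | (1,2)=-1→OOX/XXO/.OX*; (2,0)=-1→OOX/XX./OOX
ply 4, X at OOX/XXO/.OX | (2,0)=+1→OOX/XXO/XOX*
ply 5: OOX/XXO/XOX is terminal -1 (O); from O.X/.X./.OX depth 4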